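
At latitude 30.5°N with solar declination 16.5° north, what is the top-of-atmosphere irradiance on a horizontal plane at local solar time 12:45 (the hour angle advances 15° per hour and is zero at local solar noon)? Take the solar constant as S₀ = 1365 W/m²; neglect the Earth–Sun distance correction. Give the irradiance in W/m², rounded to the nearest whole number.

1303 W/m²

Hour angle H = 15° × (12.75 − 12) = 11.25°.
cos θ_z = sin φ sin δ + cos φ cos δ cos H = (0.5075)(0.2840) + (0.8616)(0.9588)(0.9808) = 0.9544.
Top-of-atmosphere irradiance = S₀ cos θ_z = 1365 × 0.9544 = 1302.76 W/m².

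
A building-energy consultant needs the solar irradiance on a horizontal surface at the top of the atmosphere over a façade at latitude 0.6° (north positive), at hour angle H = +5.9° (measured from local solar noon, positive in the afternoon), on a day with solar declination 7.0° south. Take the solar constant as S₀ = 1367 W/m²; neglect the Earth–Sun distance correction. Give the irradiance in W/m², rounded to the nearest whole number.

1348 W/m²

cos θ_z = sin(0.6°) sin(-7.0°) + cos(0.6°) cos(-7.0°) cos(5.90°) = -0.0013 + 0.9872 = 0.9859.
Top-of-atmosphere irradiance = S₀ cos θ_z = 1367 × 0.9859 = 1347.73 W/m².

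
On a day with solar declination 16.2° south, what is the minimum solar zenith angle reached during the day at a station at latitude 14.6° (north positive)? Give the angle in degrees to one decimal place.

At local solar noon the hour angle is zero, so the zenith angle is |φ − δ| = |14.6° − (-16.2°)| = 30.8°.

30.8°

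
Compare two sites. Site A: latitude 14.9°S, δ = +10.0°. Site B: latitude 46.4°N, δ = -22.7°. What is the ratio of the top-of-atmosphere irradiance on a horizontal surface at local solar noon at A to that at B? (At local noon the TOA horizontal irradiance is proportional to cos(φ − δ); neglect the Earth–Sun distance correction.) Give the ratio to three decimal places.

A: cos θ_z = cos(-14.9° − (10.0°)) = 0.9070.
B: cos θ_z = cos(46.4° − (-22.7°)) = 0.3567.
Ratio A/B = 0.9070 / 0.3567 = 2.5428.

2.543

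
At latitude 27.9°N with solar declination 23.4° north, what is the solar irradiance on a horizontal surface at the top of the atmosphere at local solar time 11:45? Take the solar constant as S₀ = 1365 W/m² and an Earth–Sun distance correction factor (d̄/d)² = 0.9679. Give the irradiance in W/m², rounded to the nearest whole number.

Hour angle H = 15° × (11.75 − 12) = -3.75°.
With φ = 27.9°, δ = 23.4°, H = -3.75°: sin φ sin δ = 0.1858, cos φ cos δ cos H = 0.8093, so cos θ_z = 0.9951.
Top-of-atmosphere irradiance = S₀ (d̄/d)² cos θ_z = 1365 × 0.9679 × 0.9951 = 1314.71 W/m².

1315 W/m²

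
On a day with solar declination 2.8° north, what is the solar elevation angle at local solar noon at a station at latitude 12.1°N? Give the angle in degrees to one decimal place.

80.7°

At local solar noon the hour angle is zero, so the elevation is 90° − |φ − δ| = 90° − |12.1° − (2.8°)| = 90° − 9.3° = 80.7°.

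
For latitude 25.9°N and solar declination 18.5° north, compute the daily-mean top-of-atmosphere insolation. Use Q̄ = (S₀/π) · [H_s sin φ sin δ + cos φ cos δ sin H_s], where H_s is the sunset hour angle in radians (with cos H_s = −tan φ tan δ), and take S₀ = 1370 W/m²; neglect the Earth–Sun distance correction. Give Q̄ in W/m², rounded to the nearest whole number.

472 W/m²

The sunset hour angle satisfies cos H_s = −tan φ tan δ = -0.1625, giving H_s = 99.35°. In radians, H_s = 1.7340.
H_s sin φ sin δ = 1.7340 × 0.4368 × 0.3173 = 0.2403.
cos φ cos δ sin H_s = 0.8996 × 0.9483 × 0.9867 = 0.8417.
Q̄ = (1370/π) × (0.2403 + 0.8417) = 436.08 × 1.0820 = 471.84 W/m².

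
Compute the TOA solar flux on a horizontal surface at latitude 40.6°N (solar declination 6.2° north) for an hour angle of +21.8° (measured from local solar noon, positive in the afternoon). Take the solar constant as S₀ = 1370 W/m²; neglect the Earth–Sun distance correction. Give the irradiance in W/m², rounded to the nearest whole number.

With φ = 40.6°, δ = 6.2°, H = 21.80°: sin φ sin δ = 0.0703, cos φ cos δ cos H = 0.7008, so cos θ_z = 0.7711.
Top-of-atmosphere irradiance = S₀ cos θ_z = 1370 × 0.7711 = 1056.41 W/m².

1056 W/m²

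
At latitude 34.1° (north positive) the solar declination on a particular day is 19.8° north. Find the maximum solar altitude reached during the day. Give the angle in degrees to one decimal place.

75.7°

At local solar noon the hour angle is zero, so the elevation is 90° − |φ − δ| = 90° − |34.1° − (19.8°)| = 90° − 14.3° = 75.7°.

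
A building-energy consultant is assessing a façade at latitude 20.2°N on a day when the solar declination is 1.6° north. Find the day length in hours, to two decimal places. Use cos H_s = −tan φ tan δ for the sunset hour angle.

The sunset hour angle satisfies cos H_s = −tan φ tan δ = -0.0103, giving H_s = 90.59°.
Day length = 2 H_s / 15° h⁻¹ = 181.18° / 15 = 12.079 h.

12.08 hours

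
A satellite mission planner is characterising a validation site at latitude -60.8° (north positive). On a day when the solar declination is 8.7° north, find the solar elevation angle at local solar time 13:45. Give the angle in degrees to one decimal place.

17.5°

Hour angle H = 15° × (13.75 − 12) = 26.25°.
cos θ_z = sin φ sin δ + cos φ cos δ cos H = (-0.8729)(0.1513) + (0.4879)(0.9885)(0.8969) = 0.3005.
θ_z = arccos(0.3005) = 72.51°, so the elevation is 90° − 72.51° = 17.49°.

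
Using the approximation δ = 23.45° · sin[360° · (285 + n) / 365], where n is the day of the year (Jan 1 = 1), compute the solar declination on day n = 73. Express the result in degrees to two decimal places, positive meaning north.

-2.82°

360 × (285 + 73) / 365 = 353.096°; sin(353.096°) = -0.1202.
δ = 23.45 × -0.1202 = -2.819° ≈ -2.82°.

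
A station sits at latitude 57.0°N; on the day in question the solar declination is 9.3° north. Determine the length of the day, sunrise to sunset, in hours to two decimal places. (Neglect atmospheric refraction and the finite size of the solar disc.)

The sunset hour angle satisfies cos H_s = −tan φ tan δ = -0.2522, giving H_s = 104.61°.
Day length = 2 H_s / 15° h⁻¹ = 209.22° / 15 = 13.948 h.

13.95 hours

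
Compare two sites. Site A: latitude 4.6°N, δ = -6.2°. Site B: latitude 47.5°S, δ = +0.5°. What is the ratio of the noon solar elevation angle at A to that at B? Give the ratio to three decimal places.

1.886

A: 90° − |4.6 − (-6.2)| = 79.20°.
B: 90° − |-47.5 − (0.5)| = 42.00°.
Ratio A/B = 79.2000 / 42.0000 = 1.8857.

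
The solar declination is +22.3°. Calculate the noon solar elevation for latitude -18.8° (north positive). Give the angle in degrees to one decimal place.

48.9°

At local solar noon the hour angle is zero, so the elevation is 90° − |φ − δ| = 90° − |-18.8° − (22.3°)| = 90° − 41.1° = 48.9°.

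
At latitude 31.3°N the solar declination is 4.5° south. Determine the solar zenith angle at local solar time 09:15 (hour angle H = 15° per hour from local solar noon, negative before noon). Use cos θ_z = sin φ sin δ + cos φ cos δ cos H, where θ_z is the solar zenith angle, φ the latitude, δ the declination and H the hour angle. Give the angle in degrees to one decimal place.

53.2°

Hour angle H = 15° × (9.25 − 12) = -41.25°.
cos θ_z = sin(31.3°) sin(-4.5°) + cos(31.3°) cos(-4.5°) cos(-41.25°) = -0.0408 + 0.6404 = 0.5996.
θ_z = arccos(0.5996) = 53.16°.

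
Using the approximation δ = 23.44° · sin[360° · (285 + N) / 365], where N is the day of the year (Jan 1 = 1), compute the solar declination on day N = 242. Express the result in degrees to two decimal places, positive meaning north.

+8.10°

360 × (285 + 242) / 365 = 519.781°; sin(519.781°) = 0.3456.
δ = 23.44 × 0.3456 = 8.101° ≈ +8.10°.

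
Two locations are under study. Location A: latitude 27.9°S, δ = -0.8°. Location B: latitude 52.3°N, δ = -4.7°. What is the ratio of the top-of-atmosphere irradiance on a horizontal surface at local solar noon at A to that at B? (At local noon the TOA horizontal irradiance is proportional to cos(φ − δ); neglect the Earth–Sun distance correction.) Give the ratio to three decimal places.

1.635

A: cos θ_z = cos(-27.9° − (-0.8°)) = 0.8902.
B: cos θ_z = cos(52.3° − (-4.7°)) = 0.5446.
Ratio A/B = 0.8902 / 0.5446 = 1.6346.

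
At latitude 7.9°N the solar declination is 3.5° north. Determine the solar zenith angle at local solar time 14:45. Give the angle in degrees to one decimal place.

41.3°

Hour angle H = 15° × (14.75 − 12) = 41.25°.
cos θ_z = sin φ sin δ + cos φ cos δ cos H = (0.1374)(0.0610) + (0.9905)(0.9981)(0.7518) = 0.7516.
θ_z = arccos(0.7516) = 41.27°.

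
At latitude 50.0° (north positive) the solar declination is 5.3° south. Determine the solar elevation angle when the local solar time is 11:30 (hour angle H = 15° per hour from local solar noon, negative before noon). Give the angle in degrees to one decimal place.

34.3°

Hour angle H = 15° × (11.5 − 12) = -7.50°.
cos θ_z = sin(50.0°) sin(-5.3°) + cos(50.0°) cos(-5.3°) cos(-7.50°) = -0.0708 + 0.6346 = 0.5638.
θ_z = arccos(0.5638) = 55.68°, so the elevation is 90° − 55.68° = 34.32°.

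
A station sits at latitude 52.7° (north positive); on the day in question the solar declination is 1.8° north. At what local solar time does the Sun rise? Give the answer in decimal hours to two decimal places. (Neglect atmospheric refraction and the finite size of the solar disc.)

5.84 h

−tan φ tan δ = −(1.3127)(0.0314) = -0.0412; H_s = arccos(-0.0412) = 92.36°.
Sunrise is at 12 − H_s/15 = 12 − 6.157 = 5.843 h local solar time.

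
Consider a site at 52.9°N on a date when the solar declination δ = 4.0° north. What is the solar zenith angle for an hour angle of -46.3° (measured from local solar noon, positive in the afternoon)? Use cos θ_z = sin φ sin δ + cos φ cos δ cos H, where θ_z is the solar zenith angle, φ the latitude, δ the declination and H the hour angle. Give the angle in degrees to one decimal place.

cos θ_z = sin(52.9°) sin(4.0°) + cos(52.9°) cos(4.0°) cos(-46.30°) = 0.0556 + 0.4157 = 0.4713.
θ_z = arccos(0.4713) = 61.88°.

61.9°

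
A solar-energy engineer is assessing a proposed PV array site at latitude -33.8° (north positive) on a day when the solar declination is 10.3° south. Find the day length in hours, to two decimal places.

12.93 hours

The sunset hour angle satisfies cos H_s = −tan φ tan δ = -0.1217, giving H_s = 96.99°.
Day length = 2 H_s / 15° h⁻¹ = 193.98° / 15 = 12.932 h.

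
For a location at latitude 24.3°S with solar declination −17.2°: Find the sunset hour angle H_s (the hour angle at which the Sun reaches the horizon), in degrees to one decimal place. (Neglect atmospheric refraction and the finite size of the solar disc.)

98.0°

−tan φ tan δ = −(-0.4515)(-0.3096) = -0.1398; H_s = arccos(-0.1398) = 98.04°.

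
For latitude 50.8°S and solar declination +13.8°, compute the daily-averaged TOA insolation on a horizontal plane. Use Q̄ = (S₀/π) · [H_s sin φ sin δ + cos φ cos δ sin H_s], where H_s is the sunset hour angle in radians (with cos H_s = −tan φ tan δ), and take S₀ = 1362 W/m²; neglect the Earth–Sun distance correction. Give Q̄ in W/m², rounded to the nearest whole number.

The sunset hour angle satisfies cos H_s = −tan φ tan δ = 0.3012, giving H_s = 72.47°. In radians, H_s = 1.2648.
H_s sin φ sin δ = 1.2648 × -0.7749 × 0.2385 = -0.2338.
cos φ cos δ sin H_s = 0.6320 × 0.9711 × 0.9535 = 0.5852.
Q̄ = (1362/π) × (-0.2338 + 0.5852) = 433.54 × 0.3514 = 152.35 W/m².

152 W/m²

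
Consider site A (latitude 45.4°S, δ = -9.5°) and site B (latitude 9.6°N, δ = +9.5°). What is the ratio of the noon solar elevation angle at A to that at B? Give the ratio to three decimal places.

A: 90° − |-45.4 − (-9.5)| = 54.10°.
B: 90° − |9.6 − (9.5)| = 89.90°.
Ratio A/B = 54.1000 / 89.9000 = 0.6018.

0.602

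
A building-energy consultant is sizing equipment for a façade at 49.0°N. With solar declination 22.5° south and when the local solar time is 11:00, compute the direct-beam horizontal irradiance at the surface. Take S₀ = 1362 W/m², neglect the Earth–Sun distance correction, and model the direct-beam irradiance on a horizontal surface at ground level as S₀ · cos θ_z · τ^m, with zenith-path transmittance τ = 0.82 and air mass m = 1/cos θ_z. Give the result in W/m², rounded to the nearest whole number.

Hour angle H = 15° × (11 − 12) = -15.00°.
cos θ_z = sin φ sin δ + cos φ cos δ cos H = (0.7547)(-0.3827) + (0.6561)(0.9239)(0.9659) = 0.2967.
Air mass m = 1/cos θ_z = 1/0.2967 = 3.370; τ^m = 0.82^3.370 = 0.5123.
Surface direct beam = 1362 × 0.2967 × 0.5123 = 207.02 W/m².

207 W/m²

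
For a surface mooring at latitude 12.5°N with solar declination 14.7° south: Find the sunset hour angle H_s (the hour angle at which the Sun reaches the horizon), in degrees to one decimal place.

86.7°

−tan φ tan δ = −(0.2217)(-0.2623) = 0.0582; H_s = arccos(0.0582) = 86.66°.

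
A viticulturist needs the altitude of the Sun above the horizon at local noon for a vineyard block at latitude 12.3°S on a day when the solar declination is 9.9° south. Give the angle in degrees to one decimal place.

87.6°

At local solar noon the hour angle is zero, so the elevation is 90° − |φ − δ| = 90° − |-12.3° − (-9.9°)| = 90° − 2.4° = 87.6°.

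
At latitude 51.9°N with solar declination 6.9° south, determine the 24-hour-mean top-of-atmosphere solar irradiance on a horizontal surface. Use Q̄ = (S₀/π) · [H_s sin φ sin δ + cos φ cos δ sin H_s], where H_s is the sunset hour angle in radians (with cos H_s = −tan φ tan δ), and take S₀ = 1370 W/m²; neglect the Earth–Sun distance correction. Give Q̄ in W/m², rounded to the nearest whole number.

206 W/m²

The sunset hour angle satisfies cos H_s = −tan φ tan δ = 0.1543, giving H_s = 81.12°. In radians, H_s = 1.4158.
H_s sin φ sin δ = 1.4158 × 0.7869 × -0.1201 = -0.1338.
cos φ cos δ sin H_s = 0.6170 × 0.9928 × 0.9880 = 0.6052.
Q̄ = (1370/π) × (-0.1338 + 0.6052) = 436.08 × 0.4714 = 205.57 W/m².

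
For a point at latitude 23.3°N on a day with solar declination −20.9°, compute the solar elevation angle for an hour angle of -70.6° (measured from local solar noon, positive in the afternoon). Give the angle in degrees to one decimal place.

8.3°

cos θ_z = sin φ sin δ + cos φ cos δ cos H = (0.3955)(-0.3567) + (0.9184)(0.9342)(0.3322) = 0.1439.
θ_z = arccos(0.1439) = 81.73°, so the elevation is 90° − 81.73° = 8.27°.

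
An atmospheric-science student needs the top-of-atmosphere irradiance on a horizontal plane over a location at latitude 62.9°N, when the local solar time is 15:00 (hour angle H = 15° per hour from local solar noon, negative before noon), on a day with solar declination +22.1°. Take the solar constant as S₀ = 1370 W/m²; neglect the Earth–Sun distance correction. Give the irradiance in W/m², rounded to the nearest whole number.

868 W/m²

Hour angle H = 15° × (15 − 12) = 45.00°.
cos θ_z = sin φ sin δ + cos φ cos δ cos H = (0.8902)(0.3762) + (0.4555)(0.9265)(0.7071) = 0.6333.
Top-of-atmosphere irradiance = S₀ cos θ_z = 1370 × 0.6333 = 867.62 W/m².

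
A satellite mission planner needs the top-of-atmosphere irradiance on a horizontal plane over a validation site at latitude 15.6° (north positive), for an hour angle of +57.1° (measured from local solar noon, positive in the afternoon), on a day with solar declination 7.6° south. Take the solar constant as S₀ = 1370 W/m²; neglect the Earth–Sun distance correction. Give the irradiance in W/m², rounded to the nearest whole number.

cos θ_z = sin φ sin δ + cos φ cos δ cos H = (0.2689)(-0.1323) + (0.9632)(0.9912)(0.5432) = 0.4830.
Top-of-atmosphere irradiance = S₀ cos θ_z = 1370 × 0.4830 = 661.71 W/m².

662 W/m²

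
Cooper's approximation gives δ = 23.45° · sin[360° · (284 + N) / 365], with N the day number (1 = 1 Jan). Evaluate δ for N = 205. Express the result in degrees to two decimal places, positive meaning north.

+19.82°

360 × (284 + 205) / 365 = 482.301°; sin(482.301°) = 0.8453.
δ = 23.45 × 0.8453 = 19.822° ≈ +19.82°.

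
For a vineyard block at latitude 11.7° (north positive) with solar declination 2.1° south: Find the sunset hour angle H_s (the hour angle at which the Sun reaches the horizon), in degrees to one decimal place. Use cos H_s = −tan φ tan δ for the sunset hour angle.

89.6°

The sunset hour angle satisfies cos H_s = −tan φ tan δ = 0.0076, giving H_s = 89.56°.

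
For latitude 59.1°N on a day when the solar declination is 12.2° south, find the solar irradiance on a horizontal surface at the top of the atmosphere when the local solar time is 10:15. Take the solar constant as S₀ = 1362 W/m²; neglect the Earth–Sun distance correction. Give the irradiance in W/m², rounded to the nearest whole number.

Hour angle H = 15° × (10.25 − 12) = -26.25°.
With φ = 59.1°, δ = -12.2°, H = -26.25°: sin φ sin δ = -0.1813, cos φ cos δ cos H = 0.4502, so cos θ_z = 0.2689.
Top-of-atmosphere irradiance = S₀ cos θ_z = 1362 × 0.2689 = 366.24 W/m².

366 W/m²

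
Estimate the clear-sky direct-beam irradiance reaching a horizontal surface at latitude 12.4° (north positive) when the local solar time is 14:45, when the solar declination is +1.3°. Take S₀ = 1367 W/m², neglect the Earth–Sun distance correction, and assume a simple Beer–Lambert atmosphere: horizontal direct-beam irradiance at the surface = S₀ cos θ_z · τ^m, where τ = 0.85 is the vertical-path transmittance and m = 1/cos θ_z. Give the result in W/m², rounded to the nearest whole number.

Hour angle H = 15° × (14.75 − 12) = 41.25°.
With φ = 12.4°, δ = 1.3°, H = 41.25°: sin φ sin δ = 0.0049, cos φ cos δ cos H = 0.7341, so cos θ_z = 0.7390.
Air mass m = 1/cos θ_z = 1/0.7390 = 1.353; τ^m = 0.85^1.353 = 0.8026.
Surface direct beam = 1367 × 0.7390 × 0.8026 = 810.80 W/m².

811 W/m²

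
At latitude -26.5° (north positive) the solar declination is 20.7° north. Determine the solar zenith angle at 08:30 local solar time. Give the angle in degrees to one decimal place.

Hour angle H = 15° × (8.5 − 12) = -52.50°.
cos θ_z = sin(-26.5°) sin(20.7°) + cos(-26.5°) cos(20.7°) cos(-52.50°) = -0.1577 + 0.5096 = 0.3519.
θ_z = arccos(0.3519) = 69.40°.

69.4°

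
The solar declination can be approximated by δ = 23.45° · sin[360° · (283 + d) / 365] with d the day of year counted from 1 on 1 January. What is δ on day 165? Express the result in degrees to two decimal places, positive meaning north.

360 × (283 + 165) / 365 = 441.863°; sin(441.863°) = 0.9899.
δ = 23.45 × 0.9899 = 23.213° ≈ +23.21°.

+23.21°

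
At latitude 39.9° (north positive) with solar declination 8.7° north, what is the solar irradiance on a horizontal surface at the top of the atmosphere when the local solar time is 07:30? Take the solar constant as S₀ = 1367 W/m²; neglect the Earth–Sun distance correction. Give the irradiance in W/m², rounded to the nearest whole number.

Hour angle H = 15° × (7.5 − 12) = -67.50°.
With φ = 39.9°, δ = 8.7°, H = -67.50°: sin φ sin δ = 0.0970, cos φ cos δ cos H = 0.2902, so cos θ_z = 0.3872.
Top-of-atmosphere irradiance = S₀ cos θ_z = 1367 × 0.3872 = 529.30 W/m².

529 W/m²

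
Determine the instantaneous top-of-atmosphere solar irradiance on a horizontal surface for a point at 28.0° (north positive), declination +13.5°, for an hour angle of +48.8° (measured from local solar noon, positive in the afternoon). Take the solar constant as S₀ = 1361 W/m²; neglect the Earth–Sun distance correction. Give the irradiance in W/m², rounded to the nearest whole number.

cos θ_z = sin φ sin δ + cos φ cos δ cos H = (0.4695)(0.2334) + (0.8829)(0.9724)(0.6587) = 0.6751.
Top-of-atmosphere irradiance = S₀ cos θ_z = 1361 × 0.6751 = 918.81 W/m².

919 W/m²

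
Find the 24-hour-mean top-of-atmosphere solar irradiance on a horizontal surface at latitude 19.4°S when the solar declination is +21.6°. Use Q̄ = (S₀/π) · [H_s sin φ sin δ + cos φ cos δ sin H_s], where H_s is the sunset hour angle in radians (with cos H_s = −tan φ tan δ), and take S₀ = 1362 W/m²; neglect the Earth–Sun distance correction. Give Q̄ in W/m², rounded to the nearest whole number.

301 W/m²

cos H_s = −tan(-19.4°) · tan(21.6°) = 0.1394, so H_s = arccos(0.1394) = 81.99°. In radians, H_s = 1.4310.
H_s sin φ sin δ = 1.4310 × -0.3322 × 0.3681 = -0.1750.
cos φ cos δ sin H_s = 0.9432 × 0.9298 × 0.9902 = 0.8684.
Q̄ = (1362/π) × (-0.1750 + 0.8684) = 433.54 × 0.6934 = 300.62 W/m².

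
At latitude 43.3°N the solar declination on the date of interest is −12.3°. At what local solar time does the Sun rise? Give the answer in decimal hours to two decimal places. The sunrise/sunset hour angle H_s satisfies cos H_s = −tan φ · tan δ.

The sunset hour angle satisfies cos H_s = −tan φ tan δ = 0.2055, giving H_s = 78.14°.
Sunrise is at 12 − H_s/15 = 12 − 5.209 = 6.791 h local solar time.

6.79 h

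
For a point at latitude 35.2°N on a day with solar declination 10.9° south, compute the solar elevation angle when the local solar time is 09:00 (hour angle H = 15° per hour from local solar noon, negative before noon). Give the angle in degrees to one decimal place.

27.3°

Hour angle H = 15° × (9 − 12) = -45.00°.
cos θ_z = sin(35.2°) sin(-10.9°) + cos(35.2°) cos(-10.9°) cos(-45.00°) = -0.1090 + 0.5674 = 0.4584.
θ_z = arccos(0.4584) = 62.72°, so the elevation is 90° − 62.72° = 27.28°.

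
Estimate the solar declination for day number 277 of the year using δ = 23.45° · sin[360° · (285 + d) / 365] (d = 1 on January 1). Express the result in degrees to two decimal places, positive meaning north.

360 × (285 + 277) / 365 = 554.301°; sin(554.301°) = -0.2470.
δ = 23.45 × -0.2470 = -5.792° ≈ -5.79°.

-5.79°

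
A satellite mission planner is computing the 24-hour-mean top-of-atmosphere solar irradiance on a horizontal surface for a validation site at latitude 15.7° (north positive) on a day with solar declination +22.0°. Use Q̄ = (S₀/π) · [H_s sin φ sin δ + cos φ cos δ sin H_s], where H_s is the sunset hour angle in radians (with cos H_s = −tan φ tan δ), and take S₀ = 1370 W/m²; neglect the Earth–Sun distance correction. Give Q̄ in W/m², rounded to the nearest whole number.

461 W/m²

cos H_s = −tan(15.7°) · tan(22.0°) = -0.1136, so H_s = arccos(-0.1136) = 96.52°. In radians, H_s = 1.6846.
H_s sin φ sin δ = 1.6846 × 0.2706 × 0.3746 = 0.1708.
cos φ cos δ sin H_s = 0.9627 × 0.9272 × 0.9935 = 0.8868.
Q̄ = (1370/π) × (0.1708 + 0.8868) = 436.08 × 1.0576 = 461.20 W/m².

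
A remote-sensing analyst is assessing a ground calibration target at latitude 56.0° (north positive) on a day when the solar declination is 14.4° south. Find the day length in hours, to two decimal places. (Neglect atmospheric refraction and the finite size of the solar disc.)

9.02 hours

The sunset hour angle satisfies cos H_s = −tan φ tan δ = 0.3807, giving H_s = 67.62°.
Day length = 2 H_s / 15° h⁻¹ = 135.24° / 15 = 9.016 h.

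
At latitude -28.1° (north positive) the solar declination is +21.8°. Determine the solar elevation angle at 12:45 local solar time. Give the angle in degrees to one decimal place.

38.9°

Hour angle H = 15° × (12.75 − 12) = 11.25°.
cos θ_z = sin φ sin δ + cos φ cos δ cos H = (-0.4710)(0.3714) + (0.8821)(0.9285)(0.9808) = 0.6284.
θ_z = arccos(0.6284) = 51.07°, so the elevation is 90° − 51.07° = 38.93°.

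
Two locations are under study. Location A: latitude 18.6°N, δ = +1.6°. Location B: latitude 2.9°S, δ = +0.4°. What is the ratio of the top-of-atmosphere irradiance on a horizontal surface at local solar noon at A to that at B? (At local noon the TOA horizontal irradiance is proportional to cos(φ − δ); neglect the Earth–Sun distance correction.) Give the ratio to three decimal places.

A: cos θ_z = cos(18.6° − (1.6°)) = 0.9563.
B: cos θ_z = cos(-2.9° − (0.4°)) = 0.9983.
Ratio A/B = 0.9563 / 0.9983 = 0.9579.

0.958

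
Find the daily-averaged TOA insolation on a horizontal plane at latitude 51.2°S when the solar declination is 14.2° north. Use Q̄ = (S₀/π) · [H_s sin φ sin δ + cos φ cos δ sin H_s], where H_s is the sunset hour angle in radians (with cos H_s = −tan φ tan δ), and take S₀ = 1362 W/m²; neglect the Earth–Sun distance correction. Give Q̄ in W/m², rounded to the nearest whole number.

−tan φ tan δ = −(-1.2437)(0.2530) = 0.3147; H_s = arccos(0.3147) = 71.66°. In radians, H_s = 1.2507.
H_s sin φ sin δ = 1.2507 × -0.7793 × 0.2453 = -0.2391.
cos φ cos δ sin H_s = 0.6266 × 0.9694 × 0.9492 = 0.5766.
Q̄ = (1362/π) × (-0.2391 + 0.5766) = 433.54 × 0.3375 = 146.32 W/m².

146 W/m²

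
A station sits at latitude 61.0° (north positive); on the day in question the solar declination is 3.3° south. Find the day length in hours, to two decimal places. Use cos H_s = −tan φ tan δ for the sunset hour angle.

−tan φ tan δ = −(1.8040)(-0.0577) = 0.1041; H_s = arccos(0.1041) = 84.02°.
Day length = 2 H_s / 15° h⁻¹ = 168.04° / 15 = 11.203 h.

11.20 hours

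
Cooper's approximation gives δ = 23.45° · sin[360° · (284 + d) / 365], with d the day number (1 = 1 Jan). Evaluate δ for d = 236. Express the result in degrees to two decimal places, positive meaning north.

+10.69°

360 × (284 + 236) / 365 = 512.877°; sin(512.877°) = 0.4559.
δ = 23.45 × 0.4559 = 10.691° ≈ +10.69°.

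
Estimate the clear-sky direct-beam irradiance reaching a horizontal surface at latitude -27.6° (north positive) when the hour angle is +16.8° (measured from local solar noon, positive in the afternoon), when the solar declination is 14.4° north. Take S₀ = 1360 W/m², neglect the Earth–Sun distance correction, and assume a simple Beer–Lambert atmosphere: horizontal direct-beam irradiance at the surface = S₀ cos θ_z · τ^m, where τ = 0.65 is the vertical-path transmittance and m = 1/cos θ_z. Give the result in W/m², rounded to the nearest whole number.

cos θ_z = sin φ sin δ + cos φ cos δ cos H = (-0.4633)(0.2487) + (0.8862)(0.9686)(0.9573) = 0.7065.
Air mass m = 1/cos θ_z = 1/0.7065 = 1.415; τ^m = 0.65^1.415 = 0.5436.
Surface direct beam = 1360 × 0.7065 × 0.5436 = 522.31 W/m².

522 W/m²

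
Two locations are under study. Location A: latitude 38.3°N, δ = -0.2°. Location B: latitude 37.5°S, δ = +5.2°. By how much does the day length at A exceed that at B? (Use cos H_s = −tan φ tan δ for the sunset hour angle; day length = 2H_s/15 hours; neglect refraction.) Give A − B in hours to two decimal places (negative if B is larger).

A: H_s = arccos(−tan 38.3° · tan -0.2°) = 89.84°, so 2H_s/15 = 11.9787 h.
B: H_s = arccos(−tan -37.5° · tan 5.2°) = 86.00°, so 2H_s/15 = 11.4667 h.
A − B = 11.9787 − 11.4667 = 0.5120 h.

+0.51 h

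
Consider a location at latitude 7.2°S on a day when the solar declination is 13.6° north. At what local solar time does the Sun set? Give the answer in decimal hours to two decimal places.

17.88 h

−tan φ tan δ = −(-0.1263)(0.2419) = 0.0306; H_s = arccos(0.0306) = 88.25°.
Sunset is at 12 + H_s/15 = 12 + 5.883 = 17.883 h local solar time.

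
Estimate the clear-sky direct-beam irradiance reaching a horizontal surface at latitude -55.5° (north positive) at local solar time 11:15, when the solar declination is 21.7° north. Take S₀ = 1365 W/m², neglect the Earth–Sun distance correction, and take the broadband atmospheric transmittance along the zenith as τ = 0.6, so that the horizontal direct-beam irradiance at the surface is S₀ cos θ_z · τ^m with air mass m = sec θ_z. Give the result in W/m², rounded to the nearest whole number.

26 W/m²

Hour angle H = 15° × (11.25 − 12) = -11.25°.
cos θ_z = sin φ sin δ + cos φ cos δ cos H = (-0.8241)(0.3697) + (0.5664)(0.9291)(0.9808) = 0.2115.
Air mass m = 1/cos θ_z = 1/0.2115 = 4.728; τ^m = 0.6^4.728 = 0.0894.
Surface direct beam = 1365 × 0.2115 × 0.0894 = 25.81 W/m².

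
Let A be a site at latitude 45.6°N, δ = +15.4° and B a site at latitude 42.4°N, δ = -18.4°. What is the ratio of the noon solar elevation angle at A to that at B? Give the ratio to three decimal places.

2.048

A: 90° − |45.6 − (15.4)| = 59.80°.
B: 90° − |42.4 − (-18.4)| = 29.20°.
Ratio A/B = 59.8000 / 29.2000 = 2.0479.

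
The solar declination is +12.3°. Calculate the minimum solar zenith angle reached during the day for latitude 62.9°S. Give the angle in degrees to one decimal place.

75.2°

At local solar noon the hour angle is zero, so the zenith angle is |φ − δ| = |-62.9° − (12.3°)| = 75.2°.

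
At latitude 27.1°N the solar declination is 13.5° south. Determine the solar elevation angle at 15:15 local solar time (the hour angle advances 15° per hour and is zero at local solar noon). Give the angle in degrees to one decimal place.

27.7°

Hour angle H = 15° × (15.25 − 12) = 48.75°.
With φ = 27.1°, δ = -13.5°, H = 48.75°: sin φ sin δ = -0.1063, cos φ cos δ cos H = 0.5707, so cos θ_z = 0.4644.
θ_z = arccos(0.4644) = 62.33°, so the elevation is 90° − 62.33° = 27.67°.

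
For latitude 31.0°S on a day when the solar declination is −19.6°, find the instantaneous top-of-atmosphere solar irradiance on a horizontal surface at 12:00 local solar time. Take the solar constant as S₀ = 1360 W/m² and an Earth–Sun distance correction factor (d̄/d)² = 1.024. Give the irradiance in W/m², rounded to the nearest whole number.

Hour angle H = 15° × (12 − 12) = 0.00°.
cos θ_z = sin φ sin δ + cos φ cos δ cos H = (-0.5150)(-0.3355) + (0.8572)(0.9421)(1.0000) = 0.9804.
Top-of-atmosphere irradiance = S₀ (d̄/d)² cos θ_z = 1360 × 1.024 × 0.9804 = 1365.34 W/m².

1365 W/m²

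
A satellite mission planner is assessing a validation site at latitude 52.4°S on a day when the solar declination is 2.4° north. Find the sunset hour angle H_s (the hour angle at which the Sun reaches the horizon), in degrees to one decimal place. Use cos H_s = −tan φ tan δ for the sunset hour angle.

86.9°

−tan φ tan δ = −(-1.2985)(0.0419) = 0.0544; H_s = arccos(0.0544) = 86.88°.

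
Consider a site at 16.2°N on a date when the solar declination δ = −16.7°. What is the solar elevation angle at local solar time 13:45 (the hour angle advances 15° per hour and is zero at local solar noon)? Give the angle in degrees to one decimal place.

48.1°

Hour angle H = 15° × (13.75 − 12) = 26.25°.
cos θ_z = sin(16.2°) sin(-16.7°) + cos(16.2°) cos(-16.7°) cos(26.25°) = -0.0802 + 0.8249 = 0.7447.
θ_z = arccos(0.7447) = 41.87°, so the elevation is 90° − 41.87° = 48.13°.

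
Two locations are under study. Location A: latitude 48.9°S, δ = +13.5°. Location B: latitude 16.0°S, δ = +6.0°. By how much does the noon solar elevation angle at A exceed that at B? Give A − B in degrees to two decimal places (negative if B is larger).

-40.40°

A: 90° − |-48.9 − (13.5)| = 27.60°.
B: 90° − |-16.0 − (6.0)| = 68.00°.
A − B = 27.60 − 68.00 = -40.40°.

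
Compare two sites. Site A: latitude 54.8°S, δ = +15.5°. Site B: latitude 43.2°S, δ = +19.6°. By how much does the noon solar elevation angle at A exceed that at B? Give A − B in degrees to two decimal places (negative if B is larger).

A: 90° − |-54.8 − (15.5)| = 19.70°.
B: 90° − |-43.2 − (19.6)| = 27.20°.
A − B = 19.70 − 27.20 = -7.50°.

-7.50°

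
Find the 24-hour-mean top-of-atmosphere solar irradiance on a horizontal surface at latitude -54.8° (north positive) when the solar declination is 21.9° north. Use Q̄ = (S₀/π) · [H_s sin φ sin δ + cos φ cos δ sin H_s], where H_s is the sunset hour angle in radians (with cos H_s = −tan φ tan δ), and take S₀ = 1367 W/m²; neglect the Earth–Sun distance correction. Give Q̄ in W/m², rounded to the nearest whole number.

The sunset hour angle satisfies cos H_s = −tan φ tan δ = 0.5699, giving H_s = 55.26°. In radians, H_s = 0.9645.
H_s sin φ sin δ = 0.9645 × -0.8171 × 0.3730 = -0.2940.
cos φ cos δ sin H_s = 0.5764 × 0.9278 × 0.8218 = 0.4395.
Q̄ = (1367/π) × (-0.2940 + 0.4395) = 435.13 × 0.1455 = 63.31 W/m².

63 W/m²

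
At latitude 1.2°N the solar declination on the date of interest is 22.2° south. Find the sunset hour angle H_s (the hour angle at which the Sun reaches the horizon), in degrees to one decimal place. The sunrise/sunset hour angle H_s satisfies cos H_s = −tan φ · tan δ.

89.5°

−tan φ tan δ = −(0.0209)(-0.4081) = 0.0085; H_s = arccos(0.0085) = 89.51°.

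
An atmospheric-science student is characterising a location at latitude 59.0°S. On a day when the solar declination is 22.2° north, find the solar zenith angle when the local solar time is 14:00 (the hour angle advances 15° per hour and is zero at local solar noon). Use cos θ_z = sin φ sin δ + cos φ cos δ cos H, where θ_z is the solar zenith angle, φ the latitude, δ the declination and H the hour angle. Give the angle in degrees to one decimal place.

84.9°

Hour angle H = 15° × (14 − 12) = 30.00°.
cos θ_z = sin(-59.0°) sin(22.2°) + cos(-59.0°) cos(22.2°) cos(30.00°) = -0.3239 + 0.4130 = 0.0891.
θ_z = arccos(0.0891) = 84.89°.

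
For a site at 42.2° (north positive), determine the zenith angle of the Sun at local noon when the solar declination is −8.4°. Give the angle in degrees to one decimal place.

At local solar noon the hour angle is zero, so the zenith angle is |φ − δ| = |42.2° − (-8.4°)| = 50.6°.

50.6°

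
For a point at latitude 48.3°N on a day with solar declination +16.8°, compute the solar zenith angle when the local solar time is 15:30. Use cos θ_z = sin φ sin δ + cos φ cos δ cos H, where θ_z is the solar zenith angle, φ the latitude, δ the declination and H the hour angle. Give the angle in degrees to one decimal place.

52.9°

Hour angle H = 15° × (15.5 − 12) = 52.50°.
cos θ_z = sin(48.3°) sin(16.8°) + cos(48.3°) cos(16.8°) cos(52.50°) = 0.2158 + 0.3877 = 0.6035.
θ_z = arccos(0.6035) = 52.88°.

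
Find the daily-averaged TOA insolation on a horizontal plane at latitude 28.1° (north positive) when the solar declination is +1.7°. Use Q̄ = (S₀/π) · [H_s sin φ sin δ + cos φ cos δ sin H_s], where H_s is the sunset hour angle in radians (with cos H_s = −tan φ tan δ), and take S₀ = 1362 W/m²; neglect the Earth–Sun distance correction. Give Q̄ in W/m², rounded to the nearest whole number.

−tan φ tan δ = −(0.5340)(0.0297) = -0.0159; H_s = arccos(-0.0159) = 90.91°. In radians, H_s = 1.5867.
H_s sin φ sin δ = 1.5867 × 0.4710 × 0.0297 = 0.0222.
cos φ cos δ sin H_s = 0.8821 × 0.9996 × 0.9999 = 0.8817.
Q̄ = (1362/π) × (0.0222 + 0.8817) = 433.54 × 0.9039 = 391.88 W/m².

392 W/m²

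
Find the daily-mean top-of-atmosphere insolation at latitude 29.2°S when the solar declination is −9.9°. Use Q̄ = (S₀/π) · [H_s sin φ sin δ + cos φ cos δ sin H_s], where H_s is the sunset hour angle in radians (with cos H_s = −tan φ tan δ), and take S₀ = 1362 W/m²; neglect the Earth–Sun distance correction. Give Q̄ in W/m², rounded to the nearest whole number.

The sunset hour angle satisfies cos H_s = −tan φ tan δ = -0.0975, giving H_s = 95.60°. In radians, H_s = 1.6685.
H_s sin φ sin δ = 1.6685 × -0.4879 × -0.1719 = 0.1399.
cos φ cos δ sin H_s = 0.8729 × 0.9851 × 0.9952 = 0.8558.
Q̄ = (1362/π) × (0.1399 + 0.8558) = 433.54 × 0.9957 = 431.68 W/m².

432 W/m²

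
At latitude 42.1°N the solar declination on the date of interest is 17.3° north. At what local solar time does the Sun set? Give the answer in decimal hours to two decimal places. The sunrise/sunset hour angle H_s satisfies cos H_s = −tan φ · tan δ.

cos H_s = −tan(42.1°) · tan(17.3°) = -0.2814, so H_s = arccos(-0.2814) = 106.34°.
Sunset is at 12 + H_s/15 = 12 + 7.089 = 19.089 h local solar time.

19.09 h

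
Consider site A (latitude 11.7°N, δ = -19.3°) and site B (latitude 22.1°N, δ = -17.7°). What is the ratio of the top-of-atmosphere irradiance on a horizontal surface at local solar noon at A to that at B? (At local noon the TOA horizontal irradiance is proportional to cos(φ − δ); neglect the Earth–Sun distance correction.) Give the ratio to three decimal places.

A: cos θ_z = cos(11.7° − (-19.3°)) = 0.8572.
B: cos θ_z = cos(22.1° − (-17.7°)) = 0.7683.
Ratio A/B = 0.8572 / 0.7683 = 1.1157.

1.116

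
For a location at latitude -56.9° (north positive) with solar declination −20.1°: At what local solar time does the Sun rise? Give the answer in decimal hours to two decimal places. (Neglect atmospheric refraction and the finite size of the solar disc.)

3.72 h

−tan φ tan δ = −(-1.5340)(-0.3659) = -0.5613; H_s = arccos(-0.5613) = 124.15°.
Sunrise is at 12 − H_s/15 = 12 − 8.277 = 3.723 h local solar time.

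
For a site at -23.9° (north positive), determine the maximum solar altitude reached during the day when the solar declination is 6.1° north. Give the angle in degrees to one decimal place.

60.0°

At local solar noon the hour angle is zero, so the elevation is 90° − |φ − δ| = 90° − |-23.9° − (6.1°)| = 90° − 30.0° = 60.0°.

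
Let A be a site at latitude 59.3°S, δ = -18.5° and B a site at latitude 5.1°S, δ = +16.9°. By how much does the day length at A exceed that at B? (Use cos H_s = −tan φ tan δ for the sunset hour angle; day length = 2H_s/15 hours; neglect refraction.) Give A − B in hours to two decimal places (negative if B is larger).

+4.78 h

A: H_s = arccos(−tan -59.3° · tan -18.5°) = 124.30°, so 2H_s/15 = 16.5733 h.
B: H_s = arccos(−tan -5.1° · tan 16.9°) = 88.45°, so 2H_s/15 = 11.7933 h.
A − B = 16.5733 − 11.7933 = 4.7800 h.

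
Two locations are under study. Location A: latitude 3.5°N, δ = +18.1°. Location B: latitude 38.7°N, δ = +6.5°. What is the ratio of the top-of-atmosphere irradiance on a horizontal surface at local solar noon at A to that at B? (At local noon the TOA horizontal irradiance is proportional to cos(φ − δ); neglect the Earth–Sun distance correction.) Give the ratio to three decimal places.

A: cos θ_z = cos(3.5° − (18.1°)) = 0.9677.
B: cos θ_z = cos(38.7° − (6.5°)) = 0.8462.
Ratio A/B = 0.9677 / 0.8462 = 1.1436.

1.144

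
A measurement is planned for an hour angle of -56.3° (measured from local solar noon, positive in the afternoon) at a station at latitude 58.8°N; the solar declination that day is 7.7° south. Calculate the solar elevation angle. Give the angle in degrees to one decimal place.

9.8°

With φ = 58.8°, δ = -7.7°, H = -56.30°: sin φ sin δ = -0.1146, cos φ cos δ cos H = 0.2848, so cos θ_z = 0.1702.
θ_z = arccos(0.1702) = 80.20°, so the elevation is 90° − 80.20° = 9.80°.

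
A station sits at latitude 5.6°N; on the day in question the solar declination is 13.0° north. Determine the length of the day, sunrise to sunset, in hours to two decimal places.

The sunset hour angle satisfies cos H_s = −tan φ tan δ = -0.0226, giving H_s = 91.29°.
Day length = 2 H_s / 15° h⁻¹ = 182.58° / 15 = 12.172 h.

12.17 hours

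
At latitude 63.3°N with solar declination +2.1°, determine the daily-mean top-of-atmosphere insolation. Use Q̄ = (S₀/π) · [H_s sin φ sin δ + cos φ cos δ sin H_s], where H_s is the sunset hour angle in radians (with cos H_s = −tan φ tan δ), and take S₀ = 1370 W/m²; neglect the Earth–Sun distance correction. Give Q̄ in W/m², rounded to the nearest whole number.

cos H_s = −tan(63.3°) · tan(2.1°) = -0.0729, so H_s = arccos(-0.0729) = 94.18°. In radians, H_s = 1.6438.
H_s sin φ sin δ = 1.6438 × 0.8934 × 0.0366 = 0.0537.
cos φ cos δ sin H_s = 0.4493 × 0.9993 × 0.9973 = 0.4478.
Q̄ = (1370/π) × (0.0537 + 0.4478) = 436.08 × 0.5015 = 218.69 W/m².

219 W/m²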